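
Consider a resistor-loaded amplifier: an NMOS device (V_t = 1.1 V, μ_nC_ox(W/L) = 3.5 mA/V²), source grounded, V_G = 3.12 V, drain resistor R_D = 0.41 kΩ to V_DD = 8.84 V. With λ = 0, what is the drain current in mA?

I_D = 7.14 mA

V_GS = V_G = 3.12 V, so V_ov = 3.12 − 1.1 = 2.02 V.
Assume saturation: I_D = ½ k_n V_ov² = 0.5 × 3.5 × 2.02² = 7.14 mA, giving V_DS = V_DD − I_D R_D = 8.84 − 7.14 × 0.41 = 5.91 V.
V_DS = 5.91 V ≥ V_ov = 2.02 V, confirming saturation.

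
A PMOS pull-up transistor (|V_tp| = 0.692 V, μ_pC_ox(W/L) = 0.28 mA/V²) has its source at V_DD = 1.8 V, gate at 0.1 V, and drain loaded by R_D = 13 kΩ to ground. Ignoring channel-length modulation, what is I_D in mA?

I_D = 0.102 mA

V_SG = V_DD − V_G = 1.8 − 0.1 = 1.7 V, so V_ov = 1.7 − 0.692 = 1.01 V.
Assume saturation: I_D = ½ k_p V_ov² = 0.5 × 0.28 × 1.01² = 0.142 mA, giving V_SD = V_DD − I_D R_D = 1.8 − 0.142 × 13 = -0.0492 V.
But -0.0492 V < V_ov = 1.01 V, so the device is actually in triode.
In triode I_D = k_p[V_ov V_SD − ½ V_SD²] and I_D = (V_DD − V_SD)/R_D. Equating: 1.82 V_SD² − 4.669 V_SD + 1.8 = 0, giving V_SD = 0.473 V (the root below V_ov).
I_D = (1.8 − 0.473) / 13 = 0.102 mA.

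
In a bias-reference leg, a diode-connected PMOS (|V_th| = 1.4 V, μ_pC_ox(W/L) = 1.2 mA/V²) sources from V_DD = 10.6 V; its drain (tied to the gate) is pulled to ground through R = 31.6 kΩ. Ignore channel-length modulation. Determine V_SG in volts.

V_SG = 2.07 V

With gate tied to drain, V_SG = V_SD ≥ V_SG − |V_th|, so the device is in saturation.
KCL at the drain: ½ k_p (V_SG − |V_th|)² = (V_DD − V_SG)/R.
Let x = V_SG − 1.4. Then 19 x² + x − 9.2 = 0, giving x = 0.671 V (positive root), so V_SG = 2.07 V.
I_D = (V_DD − V_SG)/R = (10.6 − 2.07) / 31.6 = 0.27 mA.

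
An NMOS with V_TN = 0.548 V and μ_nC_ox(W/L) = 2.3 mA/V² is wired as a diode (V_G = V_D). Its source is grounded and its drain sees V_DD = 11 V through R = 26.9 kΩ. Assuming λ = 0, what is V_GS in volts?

With gate tied to drain, V_GS = V_DS ≥ V_GS − V_TN, so the device is in saturation.
KCL at the drain: ½ k_n (V_GS − V_TN)² = (V_DD − V_GS)/R.
Let x = V_GS − 0.548. Then 30.9 x² + x − 10.45 = 0, giving x = 0.565 V (positive root), so V_GS = 1.11 V.
I_D = (V_DD − V_GS)/R = (11 − 1.11) / 26.9 = 0.368 mA.

V_GS = 1.11 V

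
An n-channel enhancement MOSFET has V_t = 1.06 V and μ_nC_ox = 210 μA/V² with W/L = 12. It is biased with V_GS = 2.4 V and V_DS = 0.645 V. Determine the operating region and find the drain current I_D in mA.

Triode; I_D = 1.65 mA

k_n = μ_nC_ox · (W/L) = 2.52 mA/V².
V_ov = V_GS − V_t = 2.4 − 1.06 = 1.34 V.
Since V_DS = 0.645 V < V_ov = 1.34 V, the device is in the triode region.
I_D = k_n [V_ov · V_DS − ½ V_DS²] = 2.52 × [1.34 × 0.645 − 0.5 × 0.645²] = 1.65 mA.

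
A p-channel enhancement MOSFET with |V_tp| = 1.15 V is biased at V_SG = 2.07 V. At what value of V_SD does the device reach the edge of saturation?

The boundary between triode and saturation is V_SD = V_SG − |V_tp| = V_ov.
V_ov = 2.07 − 1.15 = 0.92 V.

V_SD,sat = 0.920 V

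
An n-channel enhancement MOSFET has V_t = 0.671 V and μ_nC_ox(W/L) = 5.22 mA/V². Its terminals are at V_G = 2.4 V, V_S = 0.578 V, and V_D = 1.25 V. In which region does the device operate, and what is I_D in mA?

V_GS = V_G − V_S = 2.4 − 0.578 = 1.82 V; V_DS = V_D − V_S = 1.25 − 0.578 = 0.672 V.
V_ov = V_GS − V_t = 1.82 − 0.671 = 1.15 V.
Since V_DS = 0.672 V < V_ov = 1.15 V, the device is in the triode region.
I_D = k_n [V_ov · V_DS − ½ V_DS²] = 5.22 × [1.15 × 0.672 − 0.5 × 0.672²] = 2.86 mA.

Triode; I_D = 2.86 mA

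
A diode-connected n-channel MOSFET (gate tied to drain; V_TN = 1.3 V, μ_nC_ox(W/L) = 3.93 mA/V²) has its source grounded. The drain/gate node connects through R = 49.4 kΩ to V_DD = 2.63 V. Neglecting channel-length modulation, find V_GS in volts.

With gate tied to drain, V_GS = V_DS ≥ V_GS − V_TN, so the device is in saturation.
KCL at the drain: ½ k_n (V_GS − V_TN)² = (V_DD − V_GS)/R.
Let x = V_GS − 1.3. Then 97.1 x² + x − 1.33 = 0, giving x = 0.112 V (positive root), so V_GS = 1.41 V.
I_D = (V_DD − V_GS)/R = (2.63 − 1.41) / 49.4 = 0.0247 mA.

V_GS = 1.41 V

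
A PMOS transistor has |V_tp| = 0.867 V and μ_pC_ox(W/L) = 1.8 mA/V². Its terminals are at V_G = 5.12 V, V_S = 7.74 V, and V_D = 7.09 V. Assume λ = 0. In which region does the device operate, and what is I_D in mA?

V_SG = V_S − V_G = 7.74 − 5.12 = 2.62 V; V_SD = V_S − V_D = 7.74 − 7.09 = 0.65 V.
V_ov = V_SG − |V_tp| = 2.62 − 0.867 = 1.75 V.
Since V_SD = 0.65 V < V_ov = 1.75 V, the device is in the triode region.
I_D = k_p [V_ov · V_SD − ½ V_SD²] = 1.8 × [1.75 × 0.65 − 0.5 × 0.65²] = 1.67 mA.

Triode; I_D = 1.67 mA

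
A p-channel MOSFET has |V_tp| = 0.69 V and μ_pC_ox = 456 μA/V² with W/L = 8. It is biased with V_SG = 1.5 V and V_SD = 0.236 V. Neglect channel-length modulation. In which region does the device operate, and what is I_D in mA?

k_p = μ_pC_ox · (W/L) = 3.648 mA/V².
V_ov = V_SG − |V_tp| = 1.5 − 0.69 = 0.81 V.
Since V_SD = 0.236 V < V_ov = 0.81 V, the device is in the triode region.
I_D = k_p [V_ov · V_SD − ½ V_SD²] = 3.648 × [0.81 × 0.236 − 0.5 × 0.236²] = 0.596 mA.

Triode; I_D = 0.596 mA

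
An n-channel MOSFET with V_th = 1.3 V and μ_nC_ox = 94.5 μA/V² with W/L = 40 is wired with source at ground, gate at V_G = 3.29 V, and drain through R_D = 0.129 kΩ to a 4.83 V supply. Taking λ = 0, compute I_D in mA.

I_D = 7.48 mA

V_GS = V_G = 3.29 V, so V_ov = 3.29 − 1.3 = 1.99 V.
k_n = μ_nC_ox · (W/L) = 3.78 mA/V².
Assume saturation: I_D = ½ k_n V_ov² = 0.5 × 3.78 × 1.99² = 7.48 mA, giving V_DS = V_DD − I_D R_D = 4.83 − 7.48 × 0.129 = 3.86 V.
V_DS = 3.86 V ≥ V_ov = 1.99 V, confirming saturation.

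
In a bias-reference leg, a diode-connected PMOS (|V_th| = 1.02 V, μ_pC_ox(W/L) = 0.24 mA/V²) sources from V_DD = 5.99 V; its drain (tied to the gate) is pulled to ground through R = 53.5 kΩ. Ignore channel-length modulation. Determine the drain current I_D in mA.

I_D = 0.0778 mA

With gate tied to drain, V_SG = V_SD ≥ V_SG − |V_th|, so the device is in saturation.
KCL at the drain: ½ k_p (V_SG − |V_th|)² = (V_DD − V_SG)/R.
Let x = V_SG − 1.02. Then 6.42 x² + x − 4.97 = 0, giving x = 0.805 V (positive root), so V_SG = 1.83 V.
I_D = (V_DD − V_SG)/R = (5.99 − 1.83) / 53.5 = 0.0778 mA.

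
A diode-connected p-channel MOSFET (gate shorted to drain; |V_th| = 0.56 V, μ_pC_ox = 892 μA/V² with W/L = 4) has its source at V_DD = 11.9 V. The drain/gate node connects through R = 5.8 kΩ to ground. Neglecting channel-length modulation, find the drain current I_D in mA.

With gate tied to drain, V_SG = V_SD ≥ V_SG − |V_th|, so the device is in saturation.
k_p = μ_pC_ox · (W/L) = 3.568 mA/V².
KCL at the drain: ½ k_p (V_SG − |V_th|)² = (V_DD − V_SG)/R.
Let x = V_SG − 0.56. Then 10.3 x² + x − 11.34 = 0, giving x = 1 V (positive root), so V_SG = 1.56 V.
I_D = (V_DD − V_SG)/R = (11.9 − 1.56) / 5.8 = 1.78 mA.

I_D = 1.78 mA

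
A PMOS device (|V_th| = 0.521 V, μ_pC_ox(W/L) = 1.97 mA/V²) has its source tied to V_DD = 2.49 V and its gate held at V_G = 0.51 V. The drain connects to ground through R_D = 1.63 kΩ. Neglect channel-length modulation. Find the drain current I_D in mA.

I_D = 1.21 mA

V_SG = V_DD − V_G = 2.49 − 0.51 = 1.98 V, so V_ov = 1.98 − 0.521 = 1.46 V.
Assume saturation: I_D = ½ k_p V_ov² = 0.5 × 1.97 × 1.46² = 2.1 mA, giving V_SD = V_DD − I_D R_D = 2.49 − 2.1 × 1.63 = -0.928 V.
But -0.928 V < V_ov = 1.46 V, so the device is actually in triode.
In triode I_D = k_p[V_ov V_SD − ½ V_SD²] and I_D = (V_DD − V_SD)/R_D. Equating: 1.61 V_SD² − 5.685 V_SD + 2.49 = 0, giving V_SD = 0.512 V (the root below V_ov).
I_D = (2.49 − 0.512) / 1.63 = 1.21 mA.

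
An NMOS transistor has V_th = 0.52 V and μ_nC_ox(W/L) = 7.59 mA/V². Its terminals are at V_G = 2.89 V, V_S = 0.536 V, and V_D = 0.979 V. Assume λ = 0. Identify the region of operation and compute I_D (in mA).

Triode; I_D = 5.42 mA

V_GS = V_G − V_S = 2.89 − 0.536 = 2.35 V; V_DS = V_D − V_S = 0.979 − 0.536 = 0.443 V.
V_ov = V_GS − V_th = 2.35 − 0.52 = 1.83 V.
Since V_DS = 0.443 V < V_ov = 1.83 V, the device is in the triode region.
I_D = k_n [V_ov · V_DS − ½ V_DS²] = 7.59 × [1.83 × 0.443 − 0.5 × 0.443²] = 5.42 mA.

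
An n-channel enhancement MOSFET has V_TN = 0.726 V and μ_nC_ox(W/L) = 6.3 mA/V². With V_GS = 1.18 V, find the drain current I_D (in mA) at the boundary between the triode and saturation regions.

At the boundary V_DS = V_ov = V_GS − V_TN = 1.18 − 0.726 = 0.454 V.
I_D = ½ k_n V_ov² = 0.5 × 6.3 × 0.454² = 0.649 mA.

I_D = 0.649 mA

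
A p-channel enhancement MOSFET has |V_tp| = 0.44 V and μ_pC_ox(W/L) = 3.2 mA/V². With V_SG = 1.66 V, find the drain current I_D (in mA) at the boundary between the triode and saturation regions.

At the boundary V_SD = V_ov = V_SG − |V_tp| = 1.66 − 0.44 = 1.22 V.
I_D = ½ k_p V_ov² = 0.5 × 3.2 × 1.22² = 2.38 mA.

I_D = 2.38 mA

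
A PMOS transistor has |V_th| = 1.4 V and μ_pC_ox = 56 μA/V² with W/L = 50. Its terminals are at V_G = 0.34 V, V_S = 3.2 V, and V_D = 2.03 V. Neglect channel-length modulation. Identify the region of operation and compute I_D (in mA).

V_SG = V_S − V_G = 3.2 − 0.34 = 2.86 V; V_SD = V_S − V_D = 3.2 − 2.03 = 1.17 V.
k_p = μ_pC_ox · (W/L) = 2.8 mA/V².
V_ov = V_SG − |V_th| = 2.86 − 1.4 = 1.46 V.
Since V_SD = 1.17 V < V_ov = 1.46 V, the device is in the triode region.
I_D = k_p [V_ov · V_SD − ½ V_SD²] = 2.8 × [1.46 × 1.17 − 0.5 × 1.17²] = 2.87 mA.

Triode; I_D = 2.87 mA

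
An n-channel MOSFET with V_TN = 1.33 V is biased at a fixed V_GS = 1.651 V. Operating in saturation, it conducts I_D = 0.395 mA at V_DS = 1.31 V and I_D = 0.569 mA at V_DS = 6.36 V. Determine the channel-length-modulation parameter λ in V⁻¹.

λ = 0.0985 V⁻¹

With V_GS fixed, I_D ∝ (1 + λ V_DS) in saturation, so I_D2/I_D1 = (1 + λ V_DS2)/(1 + λ V_DS1).
0.569/0.395 = 1.441 = (1 + 6.36 λ)/(1 + 1.31 λ).
Solving: λ (I_D1 V_DS2 − I_D2 V_DS1) = I_D2 − I_D1, so λ = (0.569 − 0.395) / (0.395 × 6.36 − 0.569 × 1.31) = 0.174 / 1.77 = 0.0985 V⁻¹.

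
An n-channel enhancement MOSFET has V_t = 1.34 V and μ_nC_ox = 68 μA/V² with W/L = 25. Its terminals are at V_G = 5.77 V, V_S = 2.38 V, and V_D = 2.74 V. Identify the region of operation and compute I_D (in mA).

V_GS = V_G − V_S = 5.77 − 2.38 = 3.39 V; V_DS = V_D − V_S = 2.74 − 2.38 = 0.36 V.
k_n = μ_nC_ox · (W/L) = 1.7 mA/V².
V_ov = V_GS − V_t = 3.39 − 1.34 = 2.05 V.
Since V_DS = 0.36 V < V_ov = 2.05 V, the device is in the triode region.
I_D = k_n [V_ov · V_DS − ½ V_DS²] = 1.7 × [2.05 × 0.36 − 0.5 × 0.36²] = 1.14 mA.

Triode; I_D = 1.14 mA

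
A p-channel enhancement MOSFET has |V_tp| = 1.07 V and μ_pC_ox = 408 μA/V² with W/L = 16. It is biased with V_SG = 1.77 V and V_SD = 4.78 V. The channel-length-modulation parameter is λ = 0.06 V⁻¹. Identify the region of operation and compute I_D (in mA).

k_p = μ_pC_ox · (W/L) = 6.528 mA/V².
V_ov = V_SG − |V_tp| = 1.77 − 1.07 = 0.7 V.
Since V_SD = 4.78 V ≥ V_ov = 0.7 V, the device is in saturation.
I_D = ½ k_p V_ov² (1 + λ V_SD) = 0.5 × 6.528 × 0.7² × (1 + 0.06 × 4.78) = 2.06 mA.

Saturation; I_D = 2.06 mA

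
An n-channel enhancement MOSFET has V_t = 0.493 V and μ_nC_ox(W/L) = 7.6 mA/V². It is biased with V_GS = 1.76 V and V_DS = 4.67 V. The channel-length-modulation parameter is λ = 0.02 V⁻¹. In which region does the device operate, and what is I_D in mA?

V_ov = V_GS − V_t = 1.76 − 0.493 = 1.27 V.
Since V_DS = 4.67 V ≥ V_ov = 1.27 V, the device is in saturation.
I_D = ½ k_n V_ov² (1 + λ V_DS) = 0.5 × 7.6 × 1.27² × (1 + 0.02 × 4.67) = 6.67 mA.

Saturation; I_D = 6.67 mA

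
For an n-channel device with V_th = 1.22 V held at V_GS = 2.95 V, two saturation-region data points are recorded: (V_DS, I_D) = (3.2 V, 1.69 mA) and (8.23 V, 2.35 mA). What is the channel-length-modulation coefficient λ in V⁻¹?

With V_GS fixed, I_D ∝ (1 + λ V_DS) in saturation, so I_D2/I_D1 = (1 + λ V_DS2)/(1 + λ V_DS1).
2.35/1.69 = 1.391 = (1 + 8.23 λ)/(1 + 3.2 λ).
Solving: λ (I_D1 V_DS2 − I_D2 V_DS1) = I_D2 − I_D1, so λ = (2.35 − 1.69) / (1.69 × 8.23 − 2.35 × 3.2) = 0.66 / 6.39 = 0.103 V⁻¹.

λ = 0.103 V⁻¹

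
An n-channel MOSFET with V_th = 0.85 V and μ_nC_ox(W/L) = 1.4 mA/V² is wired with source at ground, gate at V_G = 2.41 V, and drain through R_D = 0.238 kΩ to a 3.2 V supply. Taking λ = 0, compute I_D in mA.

I_D = 1.70 mA

V_GS = V_G = 2.41 V, so V_ov = 2.41 − 0.85 = 1.56 V.
Assume saturation: I_D = ½ k_n V_ov² = 0.5 × 1.4 × 1.56² = 1.7 mA, giving V_DS = V_DD − I_D R_D = 3.2 − 1.7 × 0.238 = 2.79 V.
V_DS = 2.79 V ≥ V_ov = 1.56 V, confirming saturation.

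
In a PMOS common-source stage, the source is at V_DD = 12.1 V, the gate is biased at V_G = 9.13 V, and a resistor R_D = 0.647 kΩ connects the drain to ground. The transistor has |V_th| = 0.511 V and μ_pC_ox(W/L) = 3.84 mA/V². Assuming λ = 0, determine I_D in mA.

V_SG = V_DD − V_G = 12.1 − 9.13 = 2.97 V, so V_ov = 2.97 − 0.511 = 2.46 V.
Assume saturation: I_D = ½ k_p V_ov² = 0.5 × 3.84 × 2.46² = 11.6 mA, giving V_SD = V_DD − I_D R_D = 12.1 − 11.6 × 0.647 = 4.59 V.
V_SD = 4.59 V ≥ V_ov = 2.46 V, confirming saturation.

I_D = 11.6 mA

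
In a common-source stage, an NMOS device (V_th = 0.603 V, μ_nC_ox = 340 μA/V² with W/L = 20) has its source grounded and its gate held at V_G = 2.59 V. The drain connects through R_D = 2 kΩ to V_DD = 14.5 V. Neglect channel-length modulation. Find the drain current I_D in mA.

I_D = 6.95 mA

V_GS = V_G = 2.59 V, so V_ov = 2.59 − 0.603 = 1.99 V.
k_n = μ_nC_ox · (W/L) = 6.8 mA/V².
Assume saturation: I_D = ½ k_n V_ov² = 0.5 × 6.8 × 1.99² = 13.4 mA, giving V_DS = V_DD − I_D R_D = 14.5 − 13.4 × 2 = -12.3 V.
But -12.3 V < V_ov = 1.99 V, so the device is actually in triode.
In triode I_D = k_n[V_ov V_DS − ½ V_DS²] and I_D = (V_DD − V_DS)/R_D. Equating: 6.8 V_DS² − 28.02 V_DS + 14.5 = 0, giving V_DS = 0.607 V (the root below V_ov).
I_D = (14.5 − 0.607) / 2 = 6.95 mA.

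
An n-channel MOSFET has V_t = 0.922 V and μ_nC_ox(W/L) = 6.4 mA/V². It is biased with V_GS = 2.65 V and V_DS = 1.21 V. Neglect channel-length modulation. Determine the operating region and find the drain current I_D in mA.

V_ov = V_GS − V_t = 2.65 − 0.922 = 1.73 V.
Since V_DS = 1.21 V < V_ov = 1.73 V, the device is in the triode region.
I_D = k_n [V_ov · V_DS − ½ V_DS²] = 6.4 × [1.73 × 1.21 − 0.5 × 1.21²] = 8.7 mA.

Triode; I_D = 8.70 mA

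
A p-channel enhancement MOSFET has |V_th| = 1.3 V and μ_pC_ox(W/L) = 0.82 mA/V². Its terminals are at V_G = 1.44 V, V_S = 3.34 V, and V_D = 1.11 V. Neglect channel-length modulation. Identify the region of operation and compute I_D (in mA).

Saturation; I_D = 0.148 mA

V_SG = V_S − V_G = 3.34 − 1.44 = 1.9 V; V_SD = V_S − V_D = 3.34 − 1.11 = 2.23 V.
V_ov = V_SG − |V_th| = 1.9 − 1.3 = 0.6 V.
Since V_SD = 2.23 V ≥ V_ov = 0.6 V, the device is in saturation.
I_D = ½ k_p V_ov² = 0.5 × 0.82 × 0.6² = 0.148 mA.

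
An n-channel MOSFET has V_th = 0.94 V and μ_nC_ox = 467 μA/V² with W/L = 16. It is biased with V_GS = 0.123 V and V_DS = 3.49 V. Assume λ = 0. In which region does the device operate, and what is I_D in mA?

V_GS = 0.123 V < V_th = 0.94 V, so the transistor is in cutoff.

Cutoff; I_D = 0 mA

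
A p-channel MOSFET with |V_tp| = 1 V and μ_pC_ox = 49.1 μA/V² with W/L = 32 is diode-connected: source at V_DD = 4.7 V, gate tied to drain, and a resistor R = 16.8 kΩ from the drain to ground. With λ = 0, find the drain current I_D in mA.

With gate tied to drain, V_SG = V_SD ≥ V_SG − |V_tp|, so the device is in saturation.
k_p = μ_pC_ox · (W/L) = 1.571 mA/V².
KCL at the drain: ½ k_p (V_SG − |V_tp|)² = (V_DD − V_SG)/R.
Let x = V_SG − 1. Then 13.2 x² + x − 3.7 = 0, giving x = 0.493 V (positive root), so V_SG = 1.49 V.
I_D = (V_DD − V_SG)/R = (4.7 − 1.49) / 16.8 = 0.191 mA.

I_D = 0.191 mA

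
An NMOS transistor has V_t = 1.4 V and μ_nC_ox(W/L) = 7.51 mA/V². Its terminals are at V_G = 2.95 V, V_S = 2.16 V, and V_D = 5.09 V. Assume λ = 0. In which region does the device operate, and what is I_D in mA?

Cutoff; I_D = 0 mA

V_GS = V_G − V_S = 2.95 − 2.16 = 0.79 V; V_DS = V_D − V_S = 5.09 − 2.16 = 2.93 V.
V_GS = 0.79 V < V_t = 1.4 V, so the transistor is in cutoff.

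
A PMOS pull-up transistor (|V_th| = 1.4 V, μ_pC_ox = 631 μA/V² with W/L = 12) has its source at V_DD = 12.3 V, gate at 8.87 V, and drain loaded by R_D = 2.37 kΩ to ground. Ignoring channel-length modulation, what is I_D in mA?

I_D = 5.04 mA

V_SG = V_DD − V_G = 12.3 − 8.87 = 3.43 V, so V_ov = 3.43 − 1.4 = 2.03 V.
k_p = μ_pC_ox · (W/L) = 7.572 mA/V².
Assume saturation: I_D = ½ k_p V_ov² = 0.5 × 7.572 × 2.03² = 15.6 mA, giving V_SD = V_DD − I_D R_D = 12.3 − 15.6 × 2.37 = -24.7 V.
But -24.7 V < V_ov = 2.03 V, so the device is actually in triode.
In triode I_D = k_p[V_ov V_SD − ½ V_SD²] and I_D = (V_DD − V_SD)/R_D. Equating: 8.97 V_SD² − 37.43 V_SD + 12.3 = 0, giving V_SD = 0.36 V (the root below V_ov).
I_D = (12.3 − 0.36) / 2.37 = 5.04 mA.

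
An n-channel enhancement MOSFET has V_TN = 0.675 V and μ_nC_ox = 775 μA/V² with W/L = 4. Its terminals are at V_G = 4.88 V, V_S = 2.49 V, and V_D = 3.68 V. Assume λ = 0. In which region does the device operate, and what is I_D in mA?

Triode; I_D = 4.13 mA

V_GS = V_G − V_S = 4.88 − 2.49 = 2.39 V; V_DS = V_D − V_S = 3.68 − 2.49 = 1.19 V.
k_n = μ_nC_ox · (W/L) = 3.1 mA/V².
V_ov = V_GS − V_TN = 2.39 − 0.675 = 1.71 V.
Since V_DS = 1.19 V < V_ov = 1.71 V, the device is in the triode region.
I_D = k_n [V_ov · V_DS − ½ V_DS²] = 3.1 × [1.71 × 1.19 − 0.5 × 1.19²] = 4.13 mA.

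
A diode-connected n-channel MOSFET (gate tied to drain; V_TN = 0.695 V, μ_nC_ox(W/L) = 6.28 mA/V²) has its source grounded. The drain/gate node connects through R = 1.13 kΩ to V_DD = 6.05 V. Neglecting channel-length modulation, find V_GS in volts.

V_GS = 1.79 V

With gate tied to drain, V_GS = V_DS ≥ V_GS − V_TN, so the device is in saturation.
KCL at the drain: ½ k_n (V_GS − V_TN)² = (V_DD − V_GS)/R.
Let x = V_GS − 0.695. Then 3.55 x² + x − 5.355 = 0, giving x = 1.1 V (positive root), so V_GS = 1.79 V.
I_D = (V_DD − V_GS)/R = (6.05 − 1.79) / 1.13 = 3.77 mA.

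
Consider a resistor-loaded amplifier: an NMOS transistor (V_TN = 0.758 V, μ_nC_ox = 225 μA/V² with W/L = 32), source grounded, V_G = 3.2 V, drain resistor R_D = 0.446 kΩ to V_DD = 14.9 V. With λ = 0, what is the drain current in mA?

V_GS = V_G = 3.2 V, so V_ov = 3.2 − 0.758 = 2.44 V.
k_n = μ_nC_ox · (W/L) = 7.2 mA/V².
Assume saturation: I_D = ½ k_n V_ov² = 0.5 × 7.2 × 2.44² = 21.5 mA, giving V_DS = V_DD − I_D R_D = 14.9 − 21.5 × 0.446 = 5.33 V.
V_DS = 5.33 V ≥ V_ov = 2.44 V, confirming saturation.

I_D = 21.5 mA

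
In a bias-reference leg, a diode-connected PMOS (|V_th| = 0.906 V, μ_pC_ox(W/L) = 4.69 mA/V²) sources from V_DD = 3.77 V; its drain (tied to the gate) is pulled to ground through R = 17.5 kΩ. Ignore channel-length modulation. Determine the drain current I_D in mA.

With gate tied to drain, V_SG = V_SD ≥ V_SG − |V_th|, so the device is in saturation.
KCL at the drain: ½ k_p (V_SG − |V_th|)² = (V_DD − V_SG)/R.
Let x = V_SG − 0.906. Then 41 x² + x − 2.864 = 0, giving x = 0.252 V (positive root), so V_SG = 1.16 V.
I_D = (V_DD − V_SG)/R = (3.77 − 1.16) / 17.5 = 0.149 mA.

I_D = 0.149 mA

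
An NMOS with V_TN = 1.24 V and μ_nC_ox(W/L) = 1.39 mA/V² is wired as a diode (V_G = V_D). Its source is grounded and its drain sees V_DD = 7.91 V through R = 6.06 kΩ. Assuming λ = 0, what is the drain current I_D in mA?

With gate tied to drain, V_GS = V_DS ≥ V_GS − V_TN, so the device is in saturation.
KCL at the drain: ½ k_n (V_GS − V_TN)² = (V_DD − V_GS)/R.
Let x = V_GS − 1.24. Then 4.21 x² + x − 6.67 = 0, giving x = 1.15 V (positive root), so V_GS = 2.39 V.
I_D = (V_DD − V_GS)/R = (7.91 − 2.39) / 6.06 = 0.912 mA.

I_D = 0.912 mA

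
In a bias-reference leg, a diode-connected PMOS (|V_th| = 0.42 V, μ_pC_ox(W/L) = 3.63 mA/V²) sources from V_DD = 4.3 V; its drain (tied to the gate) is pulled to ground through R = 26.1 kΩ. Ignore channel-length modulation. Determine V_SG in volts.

With gate tied to drain, V_SG = V_SD ≥ V_SG − |V_th|, so the device is in saturation.
KCL at the drain: ½ k_p (V_SG − |V_th|)² = (V_DD − V_SG)/R.
Let x = V_SG − 0.42. Then 47.4 x² + x − 3.88 = 0, giving x = 0.276 V (positive root), so V_SG = 0.696 V.
I_D = (V_DD − V_SG)/R = (4.3 − 0.696) / 26.1 = 0.138 mA.

V_SG = 0.696 V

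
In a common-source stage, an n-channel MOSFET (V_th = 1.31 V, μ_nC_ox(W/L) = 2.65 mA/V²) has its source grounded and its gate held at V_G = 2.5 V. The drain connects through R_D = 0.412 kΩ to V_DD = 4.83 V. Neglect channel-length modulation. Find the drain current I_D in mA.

V_GS = V_G = 2.5 V, so V_ov = 2.5 − 1.31 = 1.19 V.
Assume saturation: I_D = ½ k_n V_ov² = 0.5 × 2.65 × 1.19² = 1.88 mA, giving V_DS = V_DD − I_D R_D = 4.83 − 1.88 × 0.412 = 4.06 V.
V_DS = 4.06 V ≥ V_ov = 1.19 V, confirming saturation.

I_D = 1.88 mA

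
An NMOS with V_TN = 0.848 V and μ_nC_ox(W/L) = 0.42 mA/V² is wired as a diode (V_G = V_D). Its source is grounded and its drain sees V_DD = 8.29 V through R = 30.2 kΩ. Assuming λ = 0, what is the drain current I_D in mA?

With gate tied to drain, V_GS = V_DS ≥ V_GS − V_TN, so the device is in saturation.
KCL at the drain: ½ k_n (V_GS − V_TN)² = (V_DD − V_GS)/R.
Let x = V_GS − 0.848. Then 6.34 x² + x − 7.442 = 0, giving x = 1.01 V (positive root), so V_GS = 1.86 V.
I_D = (V_DD − V_GS)/R = (8.29 − 1.86) / 30.2 = 0.213 mA.

I_D = 0.213 mA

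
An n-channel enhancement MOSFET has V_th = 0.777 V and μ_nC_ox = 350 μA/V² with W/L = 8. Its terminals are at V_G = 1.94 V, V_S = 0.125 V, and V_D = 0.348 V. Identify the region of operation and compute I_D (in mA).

Triode; I_D = 0.579 mA

V_GS = V_G − V_S = 1.94 − 0.125 = 1.81 V; V_DS = V_D − V_S = 0.348 − 0.125 = 0.223 V.
k_n = μ_nC_ox · (W/L) = 2.8 mA/V².
V_ov = V_GS − V_th = 1.81 − 0.777 = 1.04 V.
Since V_DS = 0.223 V < V_ov = 1.04 V, the device is in the triode region.
I_D = k_n [V_ov · V_DS − ½ V_DS²] = 2.8 × [1.04 × 0.223 − 0.5 × 0.223²] = 0.579 mA.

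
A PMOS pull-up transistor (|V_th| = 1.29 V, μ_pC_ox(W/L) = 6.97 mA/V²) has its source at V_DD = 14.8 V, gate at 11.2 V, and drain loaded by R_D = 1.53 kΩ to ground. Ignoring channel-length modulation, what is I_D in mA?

I_D = 9.23 mA

V_SG = V_DD − V_G = 14.8 − 11.2 = 3.6 V, so V_ov = 3.6 − 1.29 = 2.31 V.
Assume saturation: I_D = ½ k_p V_ov² = 0.5 × 6.97 × 2.31² = 18.6 mA, giving V_SD = V_DD − I_D R_D = 14.8 − 18.6 × 1.53 = -13.7 V.
But -13.7 V < V_ov = 2.31 V, so the device is actually in triode.
In triode I_D = k_p[V_ov V_SD − ½ V_SD²] and I_D = (V_DD − V_SD)/R_D. Equating: 5.33 V_SD² − 25.63 V_SD + 14.8 = 0, giving V_SD = 0.671 V (the root below V_ov).
I_D = (14.8 − 0.671) / 1.53 = 9.23 mA.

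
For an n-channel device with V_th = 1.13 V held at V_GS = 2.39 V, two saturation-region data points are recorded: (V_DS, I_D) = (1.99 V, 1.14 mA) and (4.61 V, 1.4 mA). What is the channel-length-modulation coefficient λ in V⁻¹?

With V_GS fixed, I_D ∝ (1 + λ V_DS) in saturation, so I_D2/I_D1 = (1 + λ V_DS2)/(1 + λ V_DS1).
1.4/1.14 = 1.228 = (1 + 4.61 λ)/(1 + 1.99 λ).
Solving: λ (I_D1 V_DS2 − I_D2 V_DS1) = I_D2 − I_D1, so λ = (1.4 − 1.14) / (1.14 × 4.61 − 1.4 × 1.99) = 0.26 / 2.47 = 0.105 V⁻¹.

λ = 0.105 V⁻¹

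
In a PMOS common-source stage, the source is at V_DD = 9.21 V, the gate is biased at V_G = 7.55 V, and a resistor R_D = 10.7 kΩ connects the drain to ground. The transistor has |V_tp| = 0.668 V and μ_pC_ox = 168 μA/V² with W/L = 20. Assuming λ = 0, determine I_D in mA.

V_SG = V_DD − V_G = 9.21 − 7.55 = 1.66 V, so V_ov = 1.66 − 0.668 = 0.992 V.
k_p = μ_pC_ox · (W/L) = 3.36 mA/V².
Assume saturation: I_D = ½ k_p V_ov² = 0.5 × 3.36 × 0.992² = 1.65 mA, giving V_SD = V_DD − I_D R_D = 9.21 − 1.65 × 10.7 = -8.48 V.
But -8.48 V < V_ov = 0.992 V, so the device is actually in triode.
In triode I_D = k_p[V_ov V_SD − ½ V_SD²] and I_D = (V_DD − V_SD)/R_D. Equating: 18 V_SD² − 36.66 V_SD + 9.21 = 0, giving V_SD = 0.293 V (the root below V_ov).
I_D = (9.21 − 0.293) / 10.7 = 0.833 mA.

I_D = 0.833 mA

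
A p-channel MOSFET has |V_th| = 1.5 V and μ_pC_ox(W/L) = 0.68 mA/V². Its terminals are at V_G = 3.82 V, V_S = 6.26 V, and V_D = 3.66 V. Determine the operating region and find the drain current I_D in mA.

Saturation; I_D = 0.300 mA

V_SG = V_S − V_G = 6.26 − 3.82 = 2.44 V; V_SD = V_S − V_D = 6.26 − 3.66 = 2.6 V.
V_ov = V_SG − |V_th| = 2.44 − 1.5 = 0.94 V.
Since V_SD = 2.6 V ≥ V_ov = 0.94 V, the device is in saturation.
I_D = ½ k_p V_ov² = 0.5 × 0.68 × 0.94² = 0.3 mA.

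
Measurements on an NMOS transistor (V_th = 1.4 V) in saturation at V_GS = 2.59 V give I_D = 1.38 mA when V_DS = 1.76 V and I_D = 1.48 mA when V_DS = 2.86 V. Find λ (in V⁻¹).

With V_GS fixed, I_D ∝ (1 + λ V_DS) in saturation, so I_D2/I_D1 = (1 + λ V_DS2)/(1 + λ V_DS1).
1.48/1.38 = 1.072 = (1 + 2.86 λ)/(1 + 1.76 λ).
Solving: λ (I_D1 V_DS2 − I_D2 V_DS1) = I_D2 − I_D1, so λ = (1.48 − 1.38) / (1.38 × 2.86 − 1.48 × 1.76) = 0.1 / 1.34 = 0.0745 V⁻¹.

λ = 0.0745 V⁻¹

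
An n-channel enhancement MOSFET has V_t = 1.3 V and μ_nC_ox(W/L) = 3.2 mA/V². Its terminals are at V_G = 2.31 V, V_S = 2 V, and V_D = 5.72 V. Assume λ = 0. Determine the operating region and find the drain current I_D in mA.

Cutoff; I_D = 0 mA

V_GS = V_G − V_S = 2.31 − 2 = 0.31 V; V_DS = V_D − V_S = 5.72 − 2 = 3.72 V.
V_GS = 0.31 V < V_t = 1.3 V, so the transistor is in cutoff.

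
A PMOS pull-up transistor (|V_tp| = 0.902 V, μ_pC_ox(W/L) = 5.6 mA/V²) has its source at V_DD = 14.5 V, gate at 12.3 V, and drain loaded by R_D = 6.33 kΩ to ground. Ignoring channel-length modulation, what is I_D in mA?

I_D = 2.23 mA

V_SG = V_DD − V_G = 14.5 − 12.3 = 2.2 V, so V_ov = 2.2 − 0.902 = 1.3 V.
Assume saturation: I_D = ½ k_p V_ov² = 0.5 × 5.6 × 1.3² = 4.72 mA, giving V_SD = V_DD − I_D R_D = 14.5 − 4.72 × 6.33 = -15.4 V.
But -15.4 V < V_ov = 1.3 V, so the device is actually in triode.
In triode I_D = k_p[V_ov V_SD − ½ V_SD²] and I_D = (V_DD − V_SD)/R_D. Equating: 17.7 V_SD² − 47.01 V_SD + 14.5 = 0, giving V_SD = 0.356 V (the root below V_ov).
I_D = (14.5 − 0.356) / 6.33 = 2.23 mA.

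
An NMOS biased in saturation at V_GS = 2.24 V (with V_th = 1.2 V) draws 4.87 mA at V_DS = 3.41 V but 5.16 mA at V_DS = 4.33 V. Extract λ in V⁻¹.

λ = 0.0831 V⁻¹

With V_GS fixed, I_D ∝ (1 + λ V_DS) in saturation, so I_D2/I_D1 = (1 + λ V_DS2)/(1 + λ V_DS1).
5.16/4.87 = 1.06 = (1 + 4.33 λ)/(1 + 3.41 λ).
Solving: λ (I_D1 V_DS2 − I_D2 V_DS1) = I_D2 − I_D1, so λ = (5.16 − 4.87) / (4.87 × 4.33 − 5.16 × 3.41) = 0.29 / 3.49 = 0.0831 V⁻¹.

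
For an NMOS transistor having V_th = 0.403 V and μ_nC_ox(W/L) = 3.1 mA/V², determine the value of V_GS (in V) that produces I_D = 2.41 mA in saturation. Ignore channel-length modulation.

V_GS = 1.65 V

In saturation I_D = ½ k_n (V_GS − V_th)², so V_GS − V_th = √(2 I_D / k_n) = √(2 × 2.41 / 3.1) = 1.25 V.
V_GS = 0.403 + 1.25 = 1.65 V.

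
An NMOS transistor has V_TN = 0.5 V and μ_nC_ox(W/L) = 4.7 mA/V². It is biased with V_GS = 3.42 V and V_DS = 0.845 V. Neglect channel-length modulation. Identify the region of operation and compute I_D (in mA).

V_ov = V_GS − V_TN = 3.42 − 0.5 = 2.92 V.
Since V_DS = 0.845 V < V_ov = 2.92 V, the device is in the triode region.
I_D = k_n [V_ov · V_DS − ½ V_DS²] = 4.7 × [2.92 × 0.845 − 0.5 × 0.845²] = 9.92 mA.

Triode; I_D = 9.92 mA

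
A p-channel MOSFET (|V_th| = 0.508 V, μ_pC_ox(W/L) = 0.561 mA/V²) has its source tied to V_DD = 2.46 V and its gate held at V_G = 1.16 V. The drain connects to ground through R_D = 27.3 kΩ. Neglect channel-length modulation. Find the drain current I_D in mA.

V_SG = V_DD − V_G = 2.46 − 1.16 = 1.3 V, so V_ov = 1.3 − 0.508 = 0.792 V.
Assume saturation: I_D = ½ k_p V_ov² = 0.5 × 0.561 × 0.792² = 0.176 mA, giving V_SD = V_DD − I_D R_D = 2.46 − 0.176 × 27.3 = -2.34 V.
But -2.34 V < V_ov = 0.792 V, so the device is actually in triode.
In triode I_D = k_p[V_ov V_SD − ½ V_SD²] and I_D = (V_DD − V_SD)/R_D. Equating: 7.66 V_SD² − 13.13 V_SD + 2.46 = 0, giving V_SD = 0.214 V (the root below V_ov).
I_D = (2.46 − 0.214) / 27.3 = 0.0823 mA.

I_D = 0.0823 mA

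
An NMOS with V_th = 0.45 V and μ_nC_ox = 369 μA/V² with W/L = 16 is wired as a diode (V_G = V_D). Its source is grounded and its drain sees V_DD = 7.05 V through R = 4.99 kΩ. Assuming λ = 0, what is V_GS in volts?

With gate tied to drain, V_GS = V_DS ≥ V_GS − V_th, so the device is in saturation.
k_n = μ_nC_ox · (W/L) = 5.904 mA/V².
KCL at the drain: ½ k_n (V_GS − V_th)² = (V_DD − V_GS)/R.
Let x = V_GS − 0.45. Then 14.7 x² + x − 6.6 = 0, giving x = 0.636 V (positive root), so V_GS = 1.09 V.
I_D = (V_DD − V_GS)/R = (7.05 − 1.09) / 4.99 = 1.2 mA.

V_GS = 1.09 V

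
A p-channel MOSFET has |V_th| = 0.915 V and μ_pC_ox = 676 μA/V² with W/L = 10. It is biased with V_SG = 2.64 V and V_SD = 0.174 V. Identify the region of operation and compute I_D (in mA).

Triode; I_D = 1.93 mA

k_p = μ_pC_ox · (W/L) = 6.76 mA/V².
V_ov = V_SG − |V_th| = 2.64 − 0.915 = 1.73 V.
Since V_SD = 0.174 V < V_ov = 1.73 V, the device is in the triode region.
I_D = k_p [V_ov · V_SD − ½ V_SD²] = 6.76 × [1.73 × 0.174 − 0.5 × 0.174²] = 1.93 mA.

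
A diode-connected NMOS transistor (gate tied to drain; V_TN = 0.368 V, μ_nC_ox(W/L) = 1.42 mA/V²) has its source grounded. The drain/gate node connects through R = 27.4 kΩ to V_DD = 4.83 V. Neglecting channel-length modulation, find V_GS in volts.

V_GS = 0.822 V

With gate tied to drain, V_GS = V_DS ≥ V_GS − V_TN, so the device is in saturation.
KCL at the drain: ½ k_n (V_GS − V_TN)² = (V_DD − V_GS)/R.
Let x = V_GS − 0.368. Then 19.5 x² + x − 4.462 = 0, giving x = 0.454 V (positive root), so V_GS = 0.822 V.
I_D = (V_DD − V_GS)/R = (4.83 − 0.822) / 27.4 = 0.146 mA.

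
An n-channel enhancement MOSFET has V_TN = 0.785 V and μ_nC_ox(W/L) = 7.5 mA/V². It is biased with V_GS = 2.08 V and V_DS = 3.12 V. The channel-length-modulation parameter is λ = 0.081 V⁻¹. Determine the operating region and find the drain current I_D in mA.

Saturation; I_D = 7.88 mA

V_ov = V_GS − V_TN = 2.08 − 0.785 = 1.29 V.
Since V_DS = 3.12 V ≥ V_ov = 1.29 V, the device is in saturation.
I_D = ½ k_n V_ov² (1 + λ V_DS) = 0.5 × 7.5 × 1.29² × (1 + 0.081 × 3.12) = 7.88 mA.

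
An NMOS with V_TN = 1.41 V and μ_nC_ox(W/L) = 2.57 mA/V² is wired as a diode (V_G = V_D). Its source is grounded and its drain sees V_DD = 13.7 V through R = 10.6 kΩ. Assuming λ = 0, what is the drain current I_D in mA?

With gate tied to drain, V_GS = V_DS ≥ V_GS − V_TN, so the device is in saturation.
KCL at the drain: ½ k_n (V_GS − V_TN)² = (V_DD − V_GS)/R.
Let x = V_GS − 1.41. Then 13.6 x² + x − 12.29 = 0, giving x = 0.914 V (positive root), so V_GS = 2.32 V.
I_D = (V_DD − V_GS)/R = (13.7 − 2.32) / 10.6 = 1.07 mA.

I_D = 1.07 mA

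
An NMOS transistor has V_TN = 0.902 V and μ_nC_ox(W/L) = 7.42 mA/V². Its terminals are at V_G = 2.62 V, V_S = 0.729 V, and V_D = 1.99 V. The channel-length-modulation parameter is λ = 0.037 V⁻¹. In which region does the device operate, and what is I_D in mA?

Saturation; I_D = 3.80 mA

V_GS = V_G − V_S = 2.62 − 0.729 = 1.89 V; V_DS = V_D − V_S = 1.99 − 0.729 = 1.26 V.
V_ov = V_GS − V_TN = 1.89 − 0.902 = 0.989 V.
Since V_DS = 1.26 V ≥ V_ov = 0.989 V, the device is in saturation.
I_D = ½ k_n V_ov² (1 + λ V_DS) = 0.5 × 7.42 × 0.989² × (1 + 0.037 × 1.26) = 3.8 mA.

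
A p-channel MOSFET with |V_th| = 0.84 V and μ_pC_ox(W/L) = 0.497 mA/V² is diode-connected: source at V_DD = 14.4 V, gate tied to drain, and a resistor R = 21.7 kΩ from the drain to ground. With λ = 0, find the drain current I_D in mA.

With gate tied to drain, V_SG = V_SD ≥ V_SG − |V_th|, so the device is in saturation.
KCL at the drain: ½ k_p (V_SG − |V_th|)² = (V_DD − V_SG)/R.
Let x = V_SG − 0.84. Then 5.39 x² + x − 13.56 = 0, giving x = 1.5 V (positive root), so V_SG = 2.34 V.
I_D = (V_DD − V_SG)/R = (14.4 − 2.34) / 21.7 = 0.556 mA.

I_D = 0.556 mA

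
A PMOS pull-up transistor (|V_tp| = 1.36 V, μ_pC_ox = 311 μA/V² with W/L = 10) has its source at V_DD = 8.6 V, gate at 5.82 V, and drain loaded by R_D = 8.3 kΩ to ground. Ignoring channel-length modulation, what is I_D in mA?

I_D = 1.01 mA

V_SG = V_DD − V_G = 8.6 − 5.82 = 2.78 V, so V_ov = 2.78 − 1.36 = 1.42 V.
k_p = μ_pC_ox · (W/L) = 3.11 mA/V².
Assume saturation: I_D = ½ k_p V_ov² = 0.5 × 3.11 × 1.42² = 3.14 mA, giving V_SD = V_DD − I_D R_D = 8.6 − 3.14 × 8.3 = -17.4 V.
But -17.4 V < V_ov = 1.42 V, so the device is actually in triode.
In triode I_D = k_p[V_ov V_SD − ½ V_SD²] and I_D = (V_DD − V_SD)/R_D. Equating: 12.9 V_SD² − 37.65 V_SD + 8.6 = 0, giving V_SD = 0.25 V (the root below V_ov).
I_D = (8.6 − 0.25) / 8.3 = 1.01 mA.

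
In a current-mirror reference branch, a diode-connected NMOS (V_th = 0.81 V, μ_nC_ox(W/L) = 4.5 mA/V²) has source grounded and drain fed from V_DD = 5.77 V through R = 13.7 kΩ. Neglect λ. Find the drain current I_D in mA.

I_D = 0.334 mA

With gate tied to drain, V_GS = V_DS ≥ V_GS − V_th, so the device is in saturation.
KCL at the drain: ½ k_n (V_GS − V_th)² = (V_DD − V_GS)/R.
Let x = V_GS − 0.81. Then 30.8 x² + x − 4.96 = 0, giving x = 0.385 V (positive root), so V_GS = 1.2 V.
I_D = (V_DD − V_GS)/R = (5.77 − 1.2) / 13.7 = 0.334 mA.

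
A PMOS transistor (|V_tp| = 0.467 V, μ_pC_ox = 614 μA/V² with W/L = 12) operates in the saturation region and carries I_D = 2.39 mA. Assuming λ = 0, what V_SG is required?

V_SG = 1.27 V

k_p = μ_pC_ox · (W/L) = 7.368 mA/V².
In saturation I_D = ½ k_p (V_SG − |V_tp|)², so V_SG − |V_tp| = √(2 I_D / k_p) = √(2 × 2.39 / 7.368) = 0.805 V.
V_SG = 0.467 + 0.805 = 1.27 V.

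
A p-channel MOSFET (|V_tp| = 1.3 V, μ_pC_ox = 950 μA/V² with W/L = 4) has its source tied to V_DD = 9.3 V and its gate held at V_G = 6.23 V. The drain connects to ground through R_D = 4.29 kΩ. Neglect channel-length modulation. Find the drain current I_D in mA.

I_D = 2.09 mA

V_SG = V_DD − V_G = 9.3 − 6.23 = 3.07 V, so V_ov = 3.07 − 1.3 = 1.77 V.
k_p = μ_pC_ox · (W/L) = 3.8 mA/V².
Assume saturation: I_D = ½ k_p V_ov² = 0.5 × 3.8 × 1.77² = 5.95 mA, giving V_SD = V_DD − I_D R_D = 9.3 − 5.95 × 4.29 = -16.2 V.
But -16.2 V < V_ov = 1.77 V, so the device is actually in triode.
In triode I_D = k_p[V_ov V_SD − ½ V_SD²] and I_D = (V_DD − V_SD)/R_D. Equating: 8.15 V_SD² − 29.85 V_SD + 9.3 = 0, giving V_SD = 0.344 V (the root below V_ov).
I_D = (9.3 − 0.344) / 4.29 = 2.09 mA.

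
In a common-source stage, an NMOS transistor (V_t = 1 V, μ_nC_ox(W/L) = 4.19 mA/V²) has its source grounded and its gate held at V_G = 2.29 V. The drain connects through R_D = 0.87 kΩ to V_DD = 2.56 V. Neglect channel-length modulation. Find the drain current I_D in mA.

V_GS = V_G = 2.29 V, so V_ov = 2.29 − 1 = 1.29 V.
Assume saturation: I_D = ½ k_n V_ov² = 0.5 × 4.19 × 1.29² = 3.49 mA, giving V_DS = V_DD − I_D R_D = 2.56 − 3.49 × 0.87 = -0.473 V.
But -0.473 V < V_ov = 1.29 V, so the device is actually in triode.
In triode I_D = k_n[V_ov V_DS − ½ V_DS²] and I_D = (V_DD − V_DS)/R_D. Equating: 1.82 V_DS² − 5.702 V_DS + 2.56 = 0, giving V_DS = 0.543 V (the root below V_ov).
I_D = (2.56 − 0.543) / 0.87 = 2.32 mA.

I_D = 2.32 mA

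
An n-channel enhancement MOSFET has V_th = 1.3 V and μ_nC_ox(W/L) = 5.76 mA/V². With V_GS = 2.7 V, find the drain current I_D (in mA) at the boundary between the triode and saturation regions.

I_D = 5.64 mA

At the boundary V_DS = V_ov = V_GS − V_th = 2.7 − 1.3 = 1.4 V.
I_D = ½ k_n V_ov² = 0.5 × 5.76 × 1.4² = 5.64 mA.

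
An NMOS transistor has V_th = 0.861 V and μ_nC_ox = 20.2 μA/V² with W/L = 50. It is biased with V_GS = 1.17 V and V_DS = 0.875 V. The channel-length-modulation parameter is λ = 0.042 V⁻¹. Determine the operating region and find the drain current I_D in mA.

Saturation; I_D = 0.0500 mA

k_n = μ_nC_ox · (W/L) = 1.01 mA/V².
V_ov = V_GS − V_th = 1.17 − 0.861 = 0.309 V.
Since V_DS = 0.875 V ≥ V_ov = 0.309 V, the device is in saturation.
I_D = ½ k_n V_ov² (1 + λ V_DS) = 0.5 × 1.01 × 0.309² × (1 + 0.042 × 0.875) = 0.05 mA.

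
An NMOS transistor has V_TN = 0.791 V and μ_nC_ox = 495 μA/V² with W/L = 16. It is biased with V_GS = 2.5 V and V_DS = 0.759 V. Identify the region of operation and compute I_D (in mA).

Triode; I_D = 7.99 mA

k_n = μ_nC_ox · (W/L) = 7.92 mA/V².
V_ov = V_GS − V_TN = 2.5 − 0.791 = 1.71 V.
Since V_DS = 0.759 V < V_ov = 1.71 V, the device is in the triode region.
I_D = k_n [V_ov · V_DS − ½ V_DS²] = 7.92 × [1.71 × 0.759 − 0.5 × 0.759²] = 7.99 mA.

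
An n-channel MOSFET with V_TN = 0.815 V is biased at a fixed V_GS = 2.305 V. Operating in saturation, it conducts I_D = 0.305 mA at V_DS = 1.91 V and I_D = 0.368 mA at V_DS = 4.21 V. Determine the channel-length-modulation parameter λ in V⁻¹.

λ = 0.108 V⁻¹

With V_GS fixed, I_D ∝ (1 + λ V_DS) in saturation, so I_D2/I_D1 = (1 + λ V_DS2)/(1 + λ V_DS1).
0.368/0.305 = 1.207 = (1 + 4.21 λ)/(1 + 1.91 λ).
Solving: λ (I_D1 V_DS2 − I_D2 V_DS1) = I_D2 − I_D1, so λ = (0.368 − 0.305) / (0.305 × 4.21 − 0.368 × 1.91) = 0.063 / 0.581 = 0.108 V⁻¹.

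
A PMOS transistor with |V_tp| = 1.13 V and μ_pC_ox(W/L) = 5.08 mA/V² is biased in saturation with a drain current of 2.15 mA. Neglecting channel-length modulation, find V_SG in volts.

V_SG = 2.05 V

In saturation I_D = ½ k_p (V_SG − |V_tp|)², so V_SG − |V_tp| = √(2 I_D / k_p) = √(2 × 2.15 / 5.08) = 0.92 V.
V_SG = 1.13 + 0.92 = 2.05 V.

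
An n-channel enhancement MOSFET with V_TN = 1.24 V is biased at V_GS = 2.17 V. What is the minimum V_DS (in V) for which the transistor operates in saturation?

The boundary between triode and saturation is V_DS = V_GS − V_TN = V_ov.
V_ov = 2.17 − 1.24 = 0.93 V.

V_DS,sat = 0.930 V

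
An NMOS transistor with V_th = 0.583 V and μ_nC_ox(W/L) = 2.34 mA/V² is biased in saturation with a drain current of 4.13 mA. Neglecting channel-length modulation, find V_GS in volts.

V_GS = 2.46 V

In saturation I_D = ½ k_n (V_GS − V_th)², so V_GS − V_th = √(2 I_D / k_n) = √(2 × 4.13 / 2.34) = 1.88 V.
V_GS = 0.583 + 1.88 = 2.46 V.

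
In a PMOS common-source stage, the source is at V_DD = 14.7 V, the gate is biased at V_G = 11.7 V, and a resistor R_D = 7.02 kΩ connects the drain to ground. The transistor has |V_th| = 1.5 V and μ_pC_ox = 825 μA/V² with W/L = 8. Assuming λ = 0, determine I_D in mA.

I_D = 2.06 mA

V_SG = V_DD − V_G = 14.7 − 11.7 = 3 V, so V_ov = 3 − 1.5 = 1.5 V.
k_p = μ_pC_ox · (W/L) = 6.6 mA/V².
Assume saturation: I_D = ½ k_p V_ov² = 0.5 × 6.6 × 1.5² = 7.42 mA, giving V_SD = V_DD − I_D R_D = 14.7 − 7.42 × 7.02 = -37.4 V.
But -37.4 V < V_ov = 1.5 V, so the device is actually in triode.
In triode I_D = k_p[V_ov V_SD − ½ V_SD²] and I_D = (V_DD − V_SD)/R_D. Equating: 23.2 V_SD² − 70.5 V_SD + 14.7 = 0, giving V_SD = 0.225 V (the root below V_ov).
I_D = (14.7 − 0.225) / 7.02 = 2.06 mA.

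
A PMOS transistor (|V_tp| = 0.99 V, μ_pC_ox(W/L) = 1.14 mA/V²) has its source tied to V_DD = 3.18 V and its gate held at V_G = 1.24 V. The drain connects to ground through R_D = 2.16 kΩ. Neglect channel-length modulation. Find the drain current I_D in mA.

V_SG = V_DD − V_G = 3.18 − 1.24 = 1.94 V, so V_ov = 1.94 − 0.99 = 0.95 V.
Assume saturation: I_D = ½ k_p V_ov² = 0.5 × 1.14 × 0.95² = 0.514 mA, giving V_SD = V_DD − I_D R_D = 3.18 − 0.514 × 2.16 = 2.07 V.
V_SD = 2.07 V ≥ V_ov = 0.95 V, confirming saturation.

I_D = 0.514 mA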